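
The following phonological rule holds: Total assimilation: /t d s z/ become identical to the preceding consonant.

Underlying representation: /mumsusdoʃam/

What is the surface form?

[mummussoʃam]

/s/ after /m/ → [m] (total assimilation)
/d/ after /s/ → [s] (total assimilation)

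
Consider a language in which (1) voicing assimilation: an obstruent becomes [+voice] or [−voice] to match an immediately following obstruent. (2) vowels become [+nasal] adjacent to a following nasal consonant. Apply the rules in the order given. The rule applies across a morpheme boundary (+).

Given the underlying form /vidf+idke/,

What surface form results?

[vitf+itke]

Rule 1: /d/ before /f/ (voiceless) → [t]
Rule 1: /d/ before /k/ (voiceless) → [t]
After rule 1: vitf+itke
Rule 2: no segment meets the rule's conditions; no change.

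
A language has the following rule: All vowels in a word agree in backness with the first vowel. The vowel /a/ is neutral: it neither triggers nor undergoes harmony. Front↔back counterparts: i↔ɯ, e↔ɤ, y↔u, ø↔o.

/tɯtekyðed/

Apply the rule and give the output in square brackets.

[tɯtɤkuðɤd]

/e/ harmonizes with /ɯ/ ([+back]) → [ɤ]
/y/ harmonizes with /ɯ/ ([+back]) → [u]
/e/ harmonizes with /ɯ/ ([+back]) → [ɤ]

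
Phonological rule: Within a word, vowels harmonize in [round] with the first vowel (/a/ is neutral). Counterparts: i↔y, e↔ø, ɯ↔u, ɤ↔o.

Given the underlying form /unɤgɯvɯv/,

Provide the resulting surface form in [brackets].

[unoguvuv]

/ɤ/ harmonizes with /u/ ([+round]) → [o]
/ɯ/ harmonizes with /u/ ([+round]) → [u]
/ɯ/ harmonizes with /u/ ([+round]) → [u]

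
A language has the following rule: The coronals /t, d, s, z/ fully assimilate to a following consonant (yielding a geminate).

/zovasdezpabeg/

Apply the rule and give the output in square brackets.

[zovaddeppabeg]

/s/ before /d/ → [d] (total assimilation)
/z/ before /p/ → [p] (total assimilation)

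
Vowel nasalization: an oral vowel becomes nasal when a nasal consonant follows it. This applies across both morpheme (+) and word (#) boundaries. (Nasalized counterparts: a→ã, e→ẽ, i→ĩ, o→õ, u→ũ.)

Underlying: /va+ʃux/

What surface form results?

no segment meets the rule's conditions; no change.

[va+ʃux]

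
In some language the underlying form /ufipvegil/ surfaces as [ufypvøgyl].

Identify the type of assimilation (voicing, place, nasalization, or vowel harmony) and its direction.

/i/→[y] /e/→[ø] /i/→[y].
Vowels agree with the first vowel, so the harmony is progressive.

vowel harmony, progressive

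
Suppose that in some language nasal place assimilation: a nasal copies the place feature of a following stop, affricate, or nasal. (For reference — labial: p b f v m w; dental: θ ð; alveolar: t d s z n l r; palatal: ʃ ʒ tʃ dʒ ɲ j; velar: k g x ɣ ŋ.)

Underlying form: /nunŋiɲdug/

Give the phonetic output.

[nuŋŋindug]

/n/ before /ŋ/ (velar) → [ŋ]
/ɲ/ before /d/ (alveolar) → [n]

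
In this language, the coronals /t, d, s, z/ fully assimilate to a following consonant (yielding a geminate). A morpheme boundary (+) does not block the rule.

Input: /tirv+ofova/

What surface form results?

[tirv+ofova]

no segment meets the rule's conditions; no change.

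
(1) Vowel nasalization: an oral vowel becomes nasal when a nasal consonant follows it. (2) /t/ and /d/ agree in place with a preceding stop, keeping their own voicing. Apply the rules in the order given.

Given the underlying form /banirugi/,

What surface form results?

Rule 1: /a/ before nasal /n/ → [ã]
After rule 1: bãnirugi
Rule 2: no segment meets the rule's conditions; no change.

[bãnirugi]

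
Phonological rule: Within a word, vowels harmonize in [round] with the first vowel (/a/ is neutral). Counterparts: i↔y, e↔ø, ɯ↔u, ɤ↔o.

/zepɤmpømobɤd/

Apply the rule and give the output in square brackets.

[zepɤmpemɤbɤd]

/ø/ harmonizes with /e/ ([-round]) → [e]
/o/ harmonizes with /e/ ([-round]) → [ɤ]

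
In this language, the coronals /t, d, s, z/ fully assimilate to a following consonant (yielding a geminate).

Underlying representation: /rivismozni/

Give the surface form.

[rivimmonni]

/s/ before /m/ → [m] (total assimilation)
/z/ before /n/ → [n] (total assimilation)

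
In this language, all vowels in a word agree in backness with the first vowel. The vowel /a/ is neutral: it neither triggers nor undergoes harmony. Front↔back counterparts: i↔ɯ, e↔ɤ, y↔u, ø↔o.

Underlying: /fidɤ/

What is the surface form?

/ɤ/ harmonizes with /i/ ([-back]) → [e]

[fide]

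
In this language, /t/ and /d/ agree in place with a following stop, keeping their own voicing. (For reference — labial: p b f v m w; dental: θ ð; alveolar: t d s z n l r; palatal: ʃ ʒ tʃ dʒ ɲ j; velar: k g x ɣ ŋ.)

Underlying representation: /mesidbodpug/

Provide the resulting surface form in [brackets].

/d/ before /b/ (labial) → [b]
/d/ before /p/ (labial) → [b]

[mesibbobpug]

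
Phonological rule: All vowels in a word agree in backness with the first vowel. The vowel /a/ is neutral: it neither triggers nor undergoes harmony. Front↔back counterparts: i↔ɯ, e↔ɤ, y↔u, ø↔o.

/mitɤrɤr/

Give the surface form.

/ɤ/ harmonizes with /i/ ([-back]) → [e]
/ɤ/ harmonizes with /i/ ([-back]) → [e]

[miterer]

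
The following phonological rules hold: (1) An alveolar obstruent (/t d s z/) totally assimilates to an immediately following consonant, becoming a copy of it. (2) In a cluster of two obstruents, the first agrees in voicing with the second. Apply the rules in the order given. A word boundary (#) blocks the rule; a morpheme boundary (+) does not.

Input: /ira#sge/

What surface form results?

Rule 1: /s/ before /g/ → [g] (total assimilation)
After rule 1: ira#gge
Rule 2: no segment meets the rule's conditions; no change.

[ira#gge]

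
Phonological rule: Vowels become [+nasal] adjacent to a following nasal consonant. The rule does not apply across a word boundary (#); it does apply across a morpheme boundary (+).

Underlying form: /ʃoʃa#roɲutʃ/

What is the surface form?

[ʃoʃa#rõɲutʃ]

/o/ before nasal /ɲ/ → [õ]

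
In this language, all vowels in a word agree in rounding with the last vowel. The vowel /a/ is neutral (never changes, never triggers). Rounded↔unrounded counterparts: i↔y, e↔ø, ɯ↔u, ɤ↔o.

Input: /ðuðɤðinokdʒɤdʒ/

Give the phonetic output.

[ðɯðɤðinɤkdʒɤdʒ]

/u/ harmonizes with /ɤ/ ([-round]) → [ɯ]
/o/ harmonizes with /ɤ/ ([-round]) → [ɤ]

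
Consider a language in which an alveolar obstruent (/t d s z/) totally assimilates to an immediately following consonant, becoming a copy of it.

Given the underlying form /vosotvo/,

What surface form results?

/t/ before /v/ → [v] (total assimilation)

[vosovvo]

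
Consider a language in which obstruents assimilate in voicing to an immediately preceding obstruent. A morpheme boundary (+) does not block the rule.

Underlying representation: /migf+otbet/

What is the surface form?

/f/ after /g/ (voiced) → [v]
/b/ after /t/ (voiceless) → [p]

[migv+otpet]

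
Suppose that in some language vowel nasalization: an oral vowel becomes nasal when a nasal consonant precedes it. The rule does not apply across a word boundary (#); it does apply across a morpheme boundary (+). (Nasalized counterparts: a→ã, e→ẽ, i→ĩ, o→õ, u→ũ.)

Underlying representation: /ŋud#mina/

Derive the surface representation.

/u/ after nasal /ŋ/ → [ũ]
/i/ after nasal /m/ → [ĩ]
/a/ after nasal /n/ → [ã]

[ŋũd#mĩnã]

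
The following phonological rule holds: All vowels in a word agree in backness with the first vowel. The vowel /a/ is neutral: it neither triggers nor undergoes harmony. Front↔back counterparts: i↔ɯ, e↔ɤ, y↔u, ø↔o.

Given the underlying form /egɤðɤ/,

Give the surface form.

[egeðe]

/ɤ/ harmonizes with /e/ ([-back]) → [e]
/ɤ/ harmonizes with /e/ ([-back]) → [e]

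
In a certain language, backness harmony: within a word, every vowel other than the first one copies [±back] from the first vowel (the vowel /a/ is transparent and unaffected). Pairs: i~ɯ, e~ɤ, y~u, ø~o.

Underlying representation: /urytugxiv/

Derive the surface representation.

[urutugxɯv]

/y/ harmonizes with /u/ ([+back]) → [u]
/i/ harmonizes with /u/ ([+back]) → [ɯ]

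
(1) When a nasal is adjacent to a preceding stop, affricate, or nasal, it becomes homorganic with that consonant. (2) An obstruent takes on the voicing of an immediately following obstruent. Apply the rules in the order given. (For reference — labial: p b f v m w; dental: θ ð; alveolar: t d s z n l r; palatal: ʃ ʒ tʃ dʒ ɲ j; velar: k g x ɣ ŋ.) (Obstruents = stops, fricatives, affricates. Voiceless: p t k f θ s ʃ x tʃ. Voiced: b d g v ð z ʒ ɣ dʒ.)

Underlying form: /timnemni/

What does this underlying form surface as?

[timmemmi]

Rule 1: /n/ after /m/ (labial) → [m]
Rule 1: /n/ after /m/ (labial) → [m]
After rule 1: timmemmi
Rule 2: no segment meets the rule's conditions; no change.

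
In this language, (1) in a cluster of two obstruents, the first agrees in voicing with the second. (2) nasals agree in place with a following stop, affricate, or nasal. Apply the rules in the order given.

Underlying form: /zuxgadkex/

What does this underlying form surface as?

[zuɣgatkex]

Rule 1: /x/ before /g/ (voiced) → [ɣ]
Rule 1: /d/ before /k/ (voiceless) → [t]
After rule 1: zuɣgatkex
Rule 2: no segment meets the rule's conditions; no change.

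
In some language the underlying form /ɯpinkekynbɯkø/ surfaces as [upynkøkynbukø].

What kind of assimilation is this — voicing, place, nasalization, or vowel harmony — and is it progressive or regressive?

vowel harmony, regressive

/ɯ/→[u] /i/→[y] /e/→[ø] /ɯ/→[u].
Vowels agree with the last vowel, so the harmony is regressive.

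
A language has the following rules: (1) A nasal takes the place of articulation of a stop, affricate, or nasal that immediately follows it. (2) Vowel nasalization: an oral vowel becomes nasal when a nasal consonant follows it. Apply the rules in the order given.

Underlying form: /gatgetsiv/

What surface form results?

Rule 1: no segment meets the rule's conditions; no change.
After rule 1: gatgetsiv
Rule 2: no segment meets the rule's conditions; no change.

[gatgetsiv]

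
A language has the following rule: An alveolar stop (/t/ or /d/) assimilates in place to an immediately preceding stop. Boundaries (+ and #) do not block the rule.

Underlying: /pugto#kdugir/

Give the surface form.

[pugko#kgugir]

/t/ after /g/ (velar) → [k]
/d/ after /k/ (velar) → [g]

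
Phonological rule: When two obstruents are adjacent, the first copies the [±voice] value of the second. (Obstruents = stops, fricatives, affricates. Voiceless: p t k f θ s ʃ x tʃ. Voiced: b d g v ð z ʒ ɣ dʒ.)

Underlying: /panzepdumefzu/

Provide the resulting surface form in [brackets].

/p/ before /d/ (voiced) → [b]
/f/ before /z/ (voiced) → [v]

[panzebdumevzu]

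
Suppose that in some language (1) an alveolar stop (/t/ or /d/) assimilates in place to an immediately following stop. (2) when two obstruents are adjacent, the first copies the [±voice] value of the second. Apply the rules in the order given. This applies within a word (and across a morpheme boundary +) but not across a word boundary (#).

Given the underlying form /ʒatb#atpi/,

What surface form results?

Rule 1: /t/ before /b/ (labial) → [p]
Rule 1: /t/ before /p/ (labial) → [p]
After rule 1: ʒapb#appi
Rule 2: /p/ before /b/ (voiced) → [b]

[ʒabb#appi]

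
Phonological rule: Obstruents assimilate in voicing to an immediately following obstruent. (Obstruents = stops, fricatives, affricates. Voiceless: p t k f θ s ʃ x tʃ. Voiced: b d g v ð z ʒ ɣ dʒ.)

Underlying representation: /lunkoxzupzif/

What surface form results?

[lunkoɣzubzif]

/x/ before /z/ (voiced) → [ɣ]
/p/ before /z/ (voiced) → [b]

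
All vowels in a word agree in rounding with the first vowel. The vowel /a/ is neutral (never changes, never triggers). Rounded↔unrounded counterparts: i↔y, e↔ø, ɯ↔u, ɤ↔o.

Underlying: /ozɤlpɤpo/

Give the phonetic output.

[ozolpopo]

/ɤ/ harmonizes with /o/ ([+round]) → [o]
/ɤ/ harmonizes with /o/ ([+round]) → [o]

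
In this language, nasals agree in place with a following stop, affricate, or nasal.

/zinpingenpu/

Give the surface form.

/n/ before /p/ (labial) → [m]
/n/ before /g/ (velar) → [ŋ]
/n/ before /p/ (labial) → [m]

[zimpiŋgempu]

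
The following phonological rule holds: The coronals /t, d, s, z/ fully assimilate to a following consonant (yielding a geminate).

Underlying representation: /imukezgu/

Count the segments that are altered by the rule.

1

/z/ before /g/ → [g] (total assimilation)
1 segment changes.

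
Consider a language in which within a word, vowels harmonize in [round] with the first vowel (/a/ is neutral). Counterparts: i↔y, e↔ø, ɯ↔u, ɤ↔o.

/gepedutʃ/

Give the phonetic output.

/u/ harmonizes with /e/ ([-round]) → [ɯ]

[gepedɯtʃ]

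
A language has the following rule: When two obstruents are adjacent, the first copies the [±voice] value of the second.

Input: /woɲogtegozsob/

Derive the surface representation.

/g/ before /t/ (voiceless) → [k]
/z/ before /s/ (voiceless) → [s]

[woɲoktegossob]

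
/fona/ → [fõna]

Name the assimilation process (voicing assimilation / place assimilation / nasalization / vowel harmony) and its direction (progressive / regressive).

/o/→[õ].
Each target copies a feature from the following segment, so the direction is regressive.

nasalization, regressive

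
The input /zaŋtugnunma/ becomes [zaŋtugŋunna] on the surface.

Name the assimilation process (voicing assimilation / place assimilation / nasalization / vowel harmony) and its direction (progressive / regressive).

/n/→[ŋ] /m/→[n].
Each target copies a feature from the preceding segment, so the direction is progressive.

place assimilation, progressive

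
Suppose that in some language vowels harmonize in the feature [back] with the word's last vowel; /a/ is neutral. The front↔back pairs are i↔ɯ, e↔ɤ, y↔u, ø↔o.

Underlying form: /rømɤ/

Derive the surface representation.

[romɤ]

/ø/ harmonizes with /ɤ/ ([+back]) → [o]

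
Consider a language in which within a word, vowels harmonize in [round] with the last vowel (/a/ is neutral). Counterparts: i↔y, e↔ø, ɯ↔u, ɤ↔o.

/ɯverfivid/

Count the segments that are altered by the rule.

0

No segment meets the rule's conditions.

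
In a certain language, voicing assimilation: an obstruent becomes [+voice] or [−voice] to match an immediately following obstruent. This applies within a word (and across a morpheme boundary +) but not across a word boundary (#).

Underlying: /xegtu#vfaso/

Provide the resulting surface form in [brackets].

/g/ before /t/ (voiceless) → [k]
/v/ before /f/ (voiceless) → [f]

[xektu#ffaso]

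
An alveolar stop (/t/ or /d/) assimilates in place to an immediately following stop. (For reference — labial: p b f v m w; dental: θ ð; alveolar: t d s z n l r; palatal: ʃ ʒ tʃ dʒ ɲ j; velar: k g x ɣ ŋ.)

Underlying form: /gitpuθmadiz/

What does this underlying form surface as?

/t/ before /p/ (labial) → [p]

[gippuθmadiz]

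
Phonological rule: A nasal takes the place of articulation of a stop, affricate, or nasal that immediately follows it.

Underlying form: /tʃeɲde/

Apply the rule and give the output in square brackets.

/ɲ/ before /d/ (alveolar) → [n]

[tʃende]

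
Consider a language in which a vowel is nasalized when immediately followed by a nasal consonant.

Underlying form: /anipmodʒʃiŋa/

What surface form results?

[ãnipmodʒʃĩŋa]

/a/ before nasal /n/ → [ã]
/i/ before nasal /ŋ/ → [ĩ]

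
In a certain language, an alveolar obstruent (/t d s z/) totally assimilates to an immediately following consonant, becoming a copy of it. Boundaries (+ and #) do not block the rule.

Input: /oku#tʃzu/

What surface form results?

no segment meets the rule's conditions; no change.

[oku#tʃzu]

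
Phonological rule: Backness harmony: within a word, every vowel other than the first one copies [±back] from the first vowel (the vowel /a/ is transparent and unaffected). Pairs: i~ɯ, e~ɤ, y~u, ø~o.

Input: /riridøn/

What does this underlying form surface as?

no segment meets the rule's conditions; no change.

[riridøn]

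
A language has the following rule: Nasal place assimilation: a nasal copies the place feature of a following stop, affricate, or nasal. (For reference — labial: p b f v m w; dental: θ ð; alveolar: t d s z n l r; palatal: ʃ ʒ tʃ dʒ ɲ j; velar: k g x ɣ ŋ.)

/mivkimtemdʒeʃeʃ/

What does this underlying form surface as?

/m/ before /t/ (alveolar) → [n]
/m/ before /dʒ/ (palatal) → [ɲ]

[mivkinteɲdʒeʃeʃ]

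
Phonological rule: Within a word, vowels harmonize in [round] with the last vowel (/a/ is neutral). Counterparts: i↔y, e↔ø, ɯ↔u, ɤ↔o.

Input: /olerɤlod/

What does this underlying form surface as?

[olørolod]

/e/ harmonizes with /o/ ([+round]) → [ø]
/ɤ/ harmonizes with /o/ ([+round]) → [o]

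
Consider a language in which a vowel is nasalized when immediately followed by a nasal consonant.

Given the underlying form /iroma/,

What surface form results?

[irõma]

/o/ before nasal /m/ → [õ]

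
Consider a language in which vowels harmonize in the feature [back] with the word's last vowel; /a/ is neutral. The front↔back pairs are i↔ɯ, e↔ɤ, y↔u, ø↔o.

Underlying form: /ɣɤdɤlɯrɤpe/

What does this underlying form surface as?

/ɤ/ harmonizes with /e/ ([-back]) → [e]
/ɤ/ harmonizes with /e/ ([-back]) → [e]
/ɯ/ harmonizes with /e/ ([-back]) → [i]
/ɤ/ harmonizes with /e/ ([-back]) → [e]

[ɣedelirepe]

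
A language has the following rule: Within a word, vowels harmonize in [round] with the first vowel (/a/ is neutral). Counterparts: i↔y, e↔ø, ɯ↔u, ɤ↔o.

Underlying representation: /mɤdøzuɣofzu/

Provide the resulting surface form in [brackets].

/ø/ harmonizes with /ɤ/ ([-round]) → [e]
/u/ harmonizes with /ɤ/ ([-round]) → [ɯ]
/o/ harmonizes with /ɤ/ ([-round]) → [ɤ]
/u/ harmonizes with /ɤ/ ([-round]) → [ɯ]

[mɤdezɯɣɤfzɯ]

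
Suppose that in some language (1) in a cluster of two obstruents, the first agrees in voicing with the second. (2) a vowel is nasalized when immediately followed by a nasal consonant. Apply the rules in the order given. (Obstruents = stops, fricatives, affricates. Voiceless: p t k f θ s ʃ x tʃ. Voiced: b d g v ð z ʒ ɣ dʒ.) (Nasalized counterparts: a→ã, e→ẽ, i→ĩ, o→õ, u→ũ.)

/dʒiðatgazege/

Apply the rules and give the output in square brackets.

[dʒiðadgazege]

Rule 1: /t/ before /g/ (voiced) → [d]
After rule 1: dʒiðadgazege
Rule 2: no segment meets the rule's conditions; no change.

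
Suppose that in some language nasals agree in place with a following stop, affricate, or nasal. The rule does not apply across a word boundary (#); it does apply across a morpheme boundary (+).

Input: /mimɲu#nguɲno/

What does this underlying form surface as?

[miɲɲu#ŋgunno]

/m/ before /ɲ/ (palatal) → [ɲ]
/n/ before /g/ (velar) → [ŋ]
/ɲ/ before /n/ (alveolar) → [n]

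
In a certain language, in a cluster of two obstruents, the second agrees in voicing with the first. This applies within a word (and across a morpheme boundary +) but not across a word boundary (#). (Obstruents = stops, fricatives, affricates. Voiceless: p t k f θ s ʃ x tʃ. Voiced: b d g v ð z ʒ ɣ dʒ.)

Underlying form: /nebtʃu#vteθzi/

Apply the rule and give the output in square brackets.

[nebdʒu#vdeθsi]

/tʃ/ after /b/ (voiced) → [dʒ]
/t/ after /v/ (voiced) → [d]
/z/ after /θ/ (voiceless) → [s]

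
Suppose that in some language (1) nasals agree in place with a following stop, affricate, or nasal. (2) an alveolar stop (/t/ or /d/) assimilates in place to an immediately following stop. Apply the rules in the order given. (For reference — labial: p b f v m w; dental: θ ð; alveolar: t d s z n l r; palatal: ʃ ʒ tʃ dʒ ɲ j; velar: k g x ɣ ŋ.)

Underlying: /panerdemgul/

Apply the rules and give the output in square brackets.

[panerdeŋgul]

Rule 1: /m/ before /g/ (velar) → [ŋ]
After rule 1: panerdeŋgul
Rule 2: no segment meets the rule's conditions; no change.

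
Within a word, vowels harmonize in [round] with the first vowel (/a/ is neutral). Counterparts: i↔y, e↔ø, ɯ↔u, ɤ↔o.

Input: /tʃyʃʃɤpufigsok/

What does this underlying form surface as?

[tʃyʃʃopufygsok]

/ɤ/ harmonizes with /y/ ([+round]) → [o]
/i/ harmonizes with /y/ ([+round]) → [y]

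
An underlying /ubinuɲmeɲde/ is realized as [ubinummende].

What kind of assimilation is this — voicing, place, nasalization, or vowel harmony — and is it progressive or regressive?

/ɲ/→[m] /ɲ/→[n].
Each target copies a feature from the following segment, so the direction is regressive.

place assimilation, regressive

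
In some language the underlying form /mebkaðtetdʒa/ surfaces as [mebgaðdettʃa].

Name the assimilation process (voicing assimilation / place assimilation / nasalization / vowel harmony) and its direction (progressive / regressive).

/k/→[g] /t/→[d] /dʒ/→[tʃ].
Each target copies a feature from the preceding segment, so the direction is progressive.

voicing assimilation, progressive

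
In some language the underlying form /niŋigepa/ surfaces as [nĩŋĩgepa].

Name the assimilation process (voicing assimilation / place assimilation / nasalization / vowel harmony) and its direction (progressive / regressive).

nasalization, progressive

/i/→[ĩ] /i/→[ĩ].
Each target copies a feature from the preceding segment, so the direction is progressive.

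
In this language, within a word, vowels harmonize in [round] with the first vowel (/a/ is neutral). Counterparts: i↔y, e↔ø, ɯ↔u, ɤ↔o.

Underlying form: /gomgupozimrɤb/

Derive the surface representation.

[gomgupozymrob]

/i/ harmonizes with /o/ ([+round]) → [y]
/ɤ/ harmonizes with /o/ ([+round]) → [o]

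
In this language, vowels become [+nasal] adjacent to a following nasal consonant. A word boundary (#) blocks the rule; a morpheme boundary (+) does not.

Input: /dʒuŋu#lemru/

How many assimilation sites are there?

/u/ before nasal /ŋ/ → [ũ]
/e/ before nasal /m/ → [ẽ]
2 segments change.

2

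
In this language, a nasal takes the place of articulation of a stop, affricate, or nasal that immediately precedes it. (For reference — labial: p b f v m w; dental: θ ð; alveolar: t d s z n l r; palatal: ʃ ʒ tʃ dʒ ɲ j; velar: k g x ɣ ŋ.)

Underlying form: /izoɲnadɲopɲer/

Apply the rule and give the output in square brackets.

/n/ after /ɲ/ (palatal) → [ɲ]
/ɲ/ after /d/ (alveolar) → [n]
/ɲ/ after /p/ (labial) → [m]

[izoɲɲadnopmer]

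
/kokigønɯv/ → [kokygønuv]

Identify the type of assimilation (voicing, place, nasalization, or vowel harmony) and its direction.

/i/→[y] /ɯ/→[u].
Vowels agree with the first vowel, so the harmony is progressive.

vowel harmony, progressive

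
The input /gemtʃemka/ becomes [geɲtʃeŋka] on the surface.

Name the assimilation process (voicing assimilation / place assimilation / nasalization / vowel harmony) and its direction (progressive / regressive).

place assimilation, regressive

/m/→[ɲ] /m/→[ŋ].
Each target copies a feature from the following segment, so the direction is regressive.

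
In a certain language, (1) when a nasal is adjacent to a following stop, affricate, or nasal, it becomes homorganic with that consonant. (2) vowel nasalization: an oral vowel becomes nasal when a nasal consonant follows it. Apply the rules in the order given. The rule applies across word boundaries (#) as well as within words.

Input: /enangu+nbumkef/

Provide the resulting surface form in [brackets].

[ẽnãŋgũ+mbũŋkef]

Rule 1: /n/ before /g/ (velar) → [ŋ]
Rule 1: /n/ before /b/ (labial) → [m]
Rule 1: /m/ before /k/ (velar) → [ŋ]
After rule 1: enaŋgu+mbuŋkef
Rule 2: /e/ before nasal /n/ → [ẽ]
Rule 2: /a/ before nasal /ŋ/ → [ã]
Rule 2: /u/ before nasal /m/ → [ũ]
Rule 2: /u/ before nasal /ŋ/ → [ũ]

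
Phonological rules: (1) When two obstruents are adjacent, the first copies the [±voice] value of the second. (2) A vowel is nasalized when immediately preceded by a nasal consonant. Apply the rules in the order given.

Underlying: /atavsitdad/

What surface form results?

[atafsiddad]

Rule 1: /v/ before /s/ (voiceless) → [f]
Rule 1: /t/ before /d/ (voiced) → [d]
After rule 1: atafsiddad
Rule 2: no segment meets the rule's conditions; no change.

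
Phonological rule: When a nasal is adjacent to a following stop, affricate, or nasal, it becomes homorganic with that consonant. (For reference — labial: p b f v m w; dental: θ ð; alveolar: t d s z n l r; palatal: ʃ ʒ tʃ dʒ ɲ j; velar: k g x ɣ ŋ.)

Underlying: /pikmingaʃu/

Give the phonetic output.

[pikmiŋgaʃu]

/n/ before /g/ (velar) → [ŋ]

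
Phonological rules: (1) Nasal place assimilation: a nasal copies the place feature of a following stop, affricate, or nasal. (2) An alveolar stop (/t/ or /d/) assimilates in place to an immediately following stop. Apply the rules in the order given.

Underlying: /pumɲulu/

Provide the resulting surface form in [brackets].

Rule 1: /m/ before /ɲ/ (palatal) → [ɲ]
After rule 1: puɲɲulu
Rule 2: no segment meets the rule's conditions; no change.

[puɲɲulu]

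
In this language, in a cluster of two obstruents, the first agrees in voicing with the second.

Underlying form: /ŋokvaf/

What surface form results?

/k/ before /v/ (voiced) → [g]

[ŋogvaf]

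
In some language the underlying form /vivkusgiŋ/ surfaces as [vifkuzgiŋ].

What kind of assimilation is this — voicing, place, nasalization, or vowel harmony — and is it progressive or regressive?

voicing assimilation, regressive

/v/→[f] /s/→[z].
Each target copies a feature from the following segment, so the direction is regressive.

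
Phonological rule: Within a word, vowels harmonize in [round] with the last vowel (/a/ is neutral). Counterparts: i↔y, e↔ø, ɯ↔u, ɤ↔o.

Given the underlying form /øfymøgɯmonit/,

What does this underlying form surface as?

[efimegɯmɤnit]

/ø/ harmonizes with /i/ ([-round]) → [e]
/y/ harmonizes with /i/ ([-round]) → [i]
/ø/ harmonizes with /i/ ([-round]) → [e]
/o/ harmonizes with /i/ ([-round]) → [ɤ]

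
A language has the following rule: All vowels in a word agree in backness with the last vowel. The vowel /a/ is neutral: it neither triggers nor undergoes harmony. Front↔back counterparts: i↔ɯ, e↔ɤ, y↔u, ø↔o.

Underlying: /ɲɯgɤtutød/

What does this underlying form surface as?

/ɯ/ harmonizes with /ø/ ([-back]) → [i]
/ɤ/ harmonizes with /ø/ ([-back]) → [e]
/u/ harmonizes with /ø/ ([-back]) → [y]

[ɲigetytød]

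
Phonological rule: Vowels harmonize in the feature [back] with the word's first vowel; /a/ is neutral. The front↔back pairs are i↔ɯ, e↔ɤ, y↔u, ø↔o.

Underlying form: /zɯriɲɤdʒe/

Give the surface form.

[zɯrɯɲɤdʒɤ]

/i/ harmonizes with /ɯ/ ([+back]) → [ɯ]
/e/ harmonizes with /ɯ/ ([+back]) → [ɤ]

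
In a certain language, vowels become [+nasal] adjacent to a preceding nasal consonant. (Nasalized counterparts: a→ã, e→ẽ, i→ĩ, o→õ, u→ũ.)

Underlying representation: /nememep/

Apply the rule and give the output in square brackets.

/e/ after nasal /n/ → [ẽ]
/e/ after nasal /m/ → [ẽ]
/e/ after nasal /m/ → [ẽ]

[nẽmẽmẽp]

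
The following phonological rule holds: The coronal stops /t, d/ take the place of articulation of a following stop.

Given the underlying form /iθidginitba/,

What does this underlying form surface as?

[iθigginipba]

/d/ before /g/ (velar) → [g]
/t/ before /b/ (labial) → [p]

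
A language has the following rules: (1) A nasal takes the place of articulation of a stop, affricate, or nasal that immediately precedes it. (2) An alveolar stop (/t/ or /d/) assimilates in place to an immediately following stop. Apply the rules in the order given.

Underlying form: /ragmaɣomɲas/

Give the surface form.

Rule 1: /m/ after /g/ (velar) → [ŋ]
Rule 1: /ɲ/ after /m/ (labial) → [m]
After rule 1: ragŋaɣommas
Rule 2: no segment meets the rule's conditions; no change.

[ragŋaɣommas]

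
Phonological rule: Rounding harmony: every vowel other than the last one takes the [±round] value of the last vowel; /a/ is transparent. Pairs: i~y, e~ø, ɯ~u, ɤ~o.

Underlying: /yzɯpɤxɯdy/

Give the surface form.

[yzupoxudy]

/ɯ/ harmonizes with /y/ ([+round]) → [u]
/ɤ/ harmonizes with /y/ ([+round]) → [o]
/ɯ/ harmonizes with /y/ ([+round]) → [u]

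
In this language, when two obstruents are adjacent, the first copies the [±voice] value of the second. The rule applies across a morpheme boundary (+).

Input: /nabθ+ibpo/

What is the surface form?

/b/ before /θ/ (voiceless) → [p]
/b/ before /p/ (voiceless) → [p]

[napθ+ippo]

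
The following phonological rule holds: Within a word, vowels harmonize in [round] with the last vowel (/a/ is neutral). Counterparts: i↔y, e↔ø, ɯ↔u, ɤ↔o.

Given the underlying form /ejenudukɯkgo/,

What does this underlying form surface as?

[øjønudukukgo]

/e/ harmonizes with /o/ ([+round]) → [ø]
/e/ harmonizes with /o/ ([+round]) → [ø]
/ɯ/ harmonizes with /o/ ([+round]) → [u]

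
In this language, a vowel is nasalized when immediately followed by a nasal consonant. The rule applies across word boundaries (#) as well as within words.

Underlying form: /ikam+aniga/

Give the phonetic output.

/a/ before nasal /m/ → [ã]
/a/ before nasal /n/ → [ã]

[ikãm+ãniga]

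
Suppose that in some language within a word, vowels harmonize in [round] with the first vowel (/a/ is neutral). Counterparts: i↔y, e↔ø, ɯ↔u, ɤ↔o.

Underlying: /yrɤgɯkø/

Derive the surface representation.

[yrogukø]

/ɤ/ harmonizes with /y/ ([+round]) → [o]
/ɯ/ harmonizes with /y/ ([+round]) → [u]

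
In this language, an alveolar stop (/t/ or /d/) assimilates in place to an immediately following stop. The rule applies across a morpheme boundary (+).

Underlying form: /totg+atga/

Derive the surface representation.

/t/ before /g/ (velar) → [k]
/t/ before /g/ (velar) → [k]

[tokg+akga]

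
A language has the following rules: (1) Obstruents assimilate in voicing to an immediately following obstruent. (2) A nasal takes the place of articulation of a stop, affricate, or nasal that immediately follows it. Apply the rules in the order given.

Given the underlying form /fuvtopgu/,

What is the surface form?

[fuftobgu]

Rule 1: /v/ before /t/ (voiceless) → [f]
Rule 1: /p/ before /g/ (voiced) → [b]
After rule 1: fuftobgu
Rule 2: no segment meets the rule's conditions; no change.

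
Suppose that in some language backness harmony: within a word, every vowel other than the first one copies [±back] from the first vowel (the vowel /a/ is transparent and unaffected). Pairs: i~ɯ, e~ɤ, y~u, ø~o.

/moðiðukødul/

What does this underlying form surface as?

[moðɯðukodul]

/i/ harmonizes with /o/ ([+back]) → [ɯ]
/ø/ harmonizes with /o/ ([+back]) → [o]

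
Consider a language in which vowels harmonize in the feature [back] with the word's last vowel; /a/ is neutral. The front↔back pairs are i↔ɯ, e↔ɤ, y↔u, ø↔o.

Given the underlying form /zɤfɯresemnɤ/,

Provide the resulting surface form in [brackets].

[zɤfɯrɤsɤmnɤ]

/e/ harmonizes with /ɤ/ ([+back]) → [ɤ]
/e/ harmonizes with /ɤ/ ([+back]) → [ɤ]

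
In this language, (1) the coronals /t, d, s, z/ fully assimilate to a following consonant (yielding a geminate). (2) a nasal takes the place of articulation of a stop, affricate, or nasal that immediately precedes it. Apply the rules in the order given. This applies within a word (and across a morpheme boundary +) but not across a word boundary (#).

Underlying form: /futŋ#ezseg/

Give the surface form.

Rule 1: /t/ before /ŋ/ → [ŋ] (total assimilation)
Rule 1: /z/ before /s/ → [s] (total assimilation)
After rule 1: fuŋŋ#esseg
Rule 2: no segment meets the rule's conditions; no change.

[fuŋŋ#esseg]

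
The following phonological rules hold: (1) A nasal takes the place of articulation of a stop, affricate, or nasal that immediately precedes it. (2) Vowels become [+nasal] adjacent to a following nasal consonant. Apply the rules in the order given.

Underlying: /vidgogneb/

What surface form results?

[vidgogŋeb]

Rule 1: /n/ after /g/ (velar) → [ŋ]
After rule 1: vidgogŋeb
Rule 2: no segment meets the rule's conditions; no change.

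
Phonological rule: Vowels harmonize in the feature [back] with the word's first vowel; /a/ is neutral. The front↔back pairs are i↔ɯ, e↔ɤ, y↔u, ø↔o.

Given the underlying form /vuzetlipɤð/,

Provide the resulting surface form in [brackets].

[vuzɤtlɯpɤð]

/e/ harmonizes with /u/ ([+back]) → [ɤ]
/i/ harmonizes with /u/ ([+back]) → [ɯ]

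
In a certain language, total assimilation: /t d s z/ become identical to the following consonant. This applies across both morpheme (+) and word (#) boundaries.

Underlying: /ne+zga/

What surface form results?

[ne+gga]

/z/ before /g/ → [g] (total assimilation)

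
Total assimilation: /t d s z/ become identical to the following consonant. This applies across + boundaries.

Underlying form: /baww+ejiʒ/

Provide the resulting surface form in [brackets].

no segment meets the rule's conditions; no change.

[baww+ejiʒ]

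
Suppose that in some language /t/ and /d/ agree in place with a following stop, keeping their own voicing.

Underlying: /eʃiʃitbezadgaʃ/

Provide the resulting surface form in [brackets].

/t/ before /b/ (labial) → [p]
/d/ before /g/ (velar) → [g]

[eʃiʃipbezaggaʃ]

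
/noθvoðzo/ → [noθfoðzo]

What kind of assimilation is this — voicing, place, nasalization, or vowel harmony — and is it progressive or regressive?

voicing assimilation, progressive

/v/→[f].
Each target copies a feature from the preceding segment, so the direction is progressive.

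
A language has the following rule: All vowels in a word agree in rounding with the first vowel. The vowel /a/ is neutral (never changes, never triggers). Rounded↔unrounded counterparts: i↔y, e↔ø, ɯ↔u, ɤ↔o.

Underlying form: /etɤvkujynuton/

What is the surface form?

/u/ harmonizes with /e/ ([-round]) → [ɯ]
/y/ harmonizes with /e/ ([-round]) → [i]
/u/ harmonizes with /e/ ([-round]) → [ɯ]
/o/ harmonizes with /e/ ([-round]) → [ɤ]

[etɤvkɯjinɯtɤn]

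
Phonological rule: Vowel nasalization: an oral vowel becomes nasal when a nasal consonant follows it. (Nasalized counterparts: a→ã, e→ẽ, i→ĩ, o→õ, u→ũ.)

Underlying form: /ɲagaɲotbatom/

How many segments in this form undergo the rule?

/a/ before nasal /ɲ/ → [ã]
/o/ before nasal /m/ → [õ]
2 segments change.

2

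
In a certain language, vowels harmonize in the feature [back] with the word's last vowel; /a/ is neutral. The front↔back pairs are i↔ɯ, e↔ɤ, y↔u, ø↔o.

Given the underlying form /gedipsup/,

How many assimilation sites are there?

/e/ harmonizes with /u/ ([+back]) → [ɤ]
/i/ harmonizes with /u/ ([+back]) → [ɯ]
2 segments change.

2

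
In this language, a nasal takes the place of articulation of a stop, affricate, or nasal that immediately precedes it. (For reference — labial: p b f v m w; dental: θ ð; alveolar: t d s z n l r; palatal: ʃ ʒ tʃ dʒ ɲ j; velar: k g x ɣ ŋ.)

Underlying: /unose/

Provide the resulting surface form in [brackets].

[unose]

no segment meets the rule's conditions; no change.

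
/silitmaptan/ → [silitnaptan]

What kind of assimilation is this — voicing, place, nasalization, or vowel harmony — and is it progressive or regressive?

place assimilation, progressive

/m/→[n].
Each target copies a feature from the preceding segment, so the direction is progressive.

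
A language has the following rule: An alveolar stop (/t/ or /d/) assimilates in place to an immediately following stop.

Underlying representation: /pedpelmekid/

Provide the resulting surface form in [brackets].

[pebpelmekid]

/d/ before /p/ (labial) → [b]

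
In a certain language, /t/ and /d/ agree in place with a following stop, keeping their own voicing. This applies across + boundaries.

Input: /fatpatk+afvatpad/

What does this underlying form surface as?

/t/ before /p/ (labial) → [p]
/t/ before /k/ (velar) → [k]
/t/ before /p/ (labial) → [p]

[fappakk+afvappad]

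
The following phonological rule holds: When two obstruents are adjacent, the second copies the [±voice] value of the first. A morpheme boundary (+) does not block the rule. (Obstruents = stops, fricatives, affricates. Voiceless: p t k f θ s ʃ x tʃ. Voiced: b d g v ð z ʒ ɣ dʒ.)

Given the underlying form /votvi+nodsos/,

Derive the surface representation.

/v/ after /t/ (voiceless) → [f]
/s/ after /d/ (voiced) → [z]

[votfi+nodzos]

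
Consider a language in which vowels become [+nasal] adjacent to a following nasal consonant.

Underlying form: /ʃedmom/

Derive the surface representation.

[ʃedmõm]

/o/ before nasal /m/ → [õ]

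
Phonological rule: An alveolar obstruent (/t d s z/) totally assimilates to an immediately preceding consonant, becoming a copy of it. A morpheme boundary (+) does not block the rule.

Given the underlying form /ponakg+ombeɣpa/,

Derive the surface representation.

[ponakg+ombeɣpa]

no segment meets the rule's conditions; no change.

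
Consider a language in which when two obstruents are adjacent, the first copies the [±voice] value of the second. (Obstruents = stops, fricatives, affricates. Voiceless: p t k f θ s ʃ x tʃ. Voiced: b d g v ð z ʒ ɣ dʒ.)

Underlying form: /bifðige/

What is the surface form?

/f/ before /ð/ (voiced) → [v]

[bivðige]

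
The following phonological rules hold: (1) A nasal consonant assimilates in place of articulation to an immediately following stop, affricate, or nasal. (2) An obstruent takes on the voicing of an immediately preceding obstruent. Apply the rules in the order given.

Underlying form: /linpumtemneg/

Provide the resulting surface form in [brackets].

[limpuntenneg]

Rule 1: /n/ before /p/ (labial) → [m]
Rule 1: /m/ before /t/ (alveolar) → [n]
Rule 1: /m/ before /n/ (alveolar) → [n]
After rule 1: limpuntenneg
Rule 2: no segment meets the rule's conditions; no change.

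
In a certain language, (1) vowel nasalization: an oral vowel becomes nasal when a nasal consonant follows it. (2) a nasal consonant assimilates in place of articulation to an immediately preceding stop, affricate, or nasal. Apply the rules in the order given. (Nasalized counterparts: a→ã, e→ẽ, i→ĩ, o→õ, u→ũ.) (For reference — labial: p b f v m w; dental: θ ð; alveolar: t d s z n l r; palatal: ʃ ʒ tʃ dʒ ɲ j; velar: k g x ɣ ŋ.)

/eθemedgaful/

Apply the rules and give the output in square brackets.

[eθẽmedgaful]

Rule 1: /e/ before nasal /m/ → [ẽ]
After rule 1: eθẽmedgaful
Rule 2: no segment meets the rule's conditions; no change.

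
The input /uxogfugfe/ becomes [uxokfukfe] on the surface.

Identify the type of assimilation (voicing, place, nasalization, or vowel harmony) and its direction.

voicing assimilation, regressive

/g/→[k] /g/→[k].
Each target copies a feature from the following segment, so the direction is regressive.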